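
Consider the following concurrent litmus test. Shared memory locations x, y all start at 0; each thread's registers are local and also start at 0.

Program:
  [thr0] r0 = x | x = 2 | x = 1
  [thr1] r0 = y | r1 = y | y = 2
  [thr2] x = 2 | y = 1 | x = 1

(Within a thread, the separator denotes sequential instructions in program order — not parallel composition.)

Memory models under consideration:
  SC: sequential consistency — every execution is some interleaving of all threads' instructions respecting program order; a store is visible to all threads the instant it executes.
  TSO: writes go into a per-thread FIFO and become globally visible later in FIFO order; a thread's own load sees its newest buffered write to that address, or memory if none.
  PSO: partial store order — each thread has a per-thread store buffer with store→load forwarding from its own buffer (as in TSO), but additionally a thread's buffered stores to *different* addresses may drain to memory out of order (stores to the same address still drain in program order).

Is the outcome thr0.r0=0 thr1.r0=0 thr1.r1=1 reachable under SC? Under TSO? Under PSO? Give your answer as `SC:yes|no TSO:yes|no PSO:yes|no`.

SC:yes TSO:yes PSO:yes

outcome vector order: (thr0.r0,thr1.r0,thr1.r1)
[SC] allowed = {<0 0 0> <0 0 1> <0 1 1> <1 0 0> <1 0 1> <1 1 1> <2 0 0> <2 0 1> <2 1 1>}
[TSO] allowed = {<0 0 0> <0 0 1> <0 1 1> <1 0 0> <1 0 1> <1 1 1> <2 0 0> <2 0 1> <2 1 1>}
[PSO] allowed = {<0 0 0> <0 0 1> <0 1 1> <1 0 0> <1 0 1> <1 1 1> <2 0 0> <2 0 1> <2 1 1>}
target <0 0 1> ∈ {SC,TSO,PSO}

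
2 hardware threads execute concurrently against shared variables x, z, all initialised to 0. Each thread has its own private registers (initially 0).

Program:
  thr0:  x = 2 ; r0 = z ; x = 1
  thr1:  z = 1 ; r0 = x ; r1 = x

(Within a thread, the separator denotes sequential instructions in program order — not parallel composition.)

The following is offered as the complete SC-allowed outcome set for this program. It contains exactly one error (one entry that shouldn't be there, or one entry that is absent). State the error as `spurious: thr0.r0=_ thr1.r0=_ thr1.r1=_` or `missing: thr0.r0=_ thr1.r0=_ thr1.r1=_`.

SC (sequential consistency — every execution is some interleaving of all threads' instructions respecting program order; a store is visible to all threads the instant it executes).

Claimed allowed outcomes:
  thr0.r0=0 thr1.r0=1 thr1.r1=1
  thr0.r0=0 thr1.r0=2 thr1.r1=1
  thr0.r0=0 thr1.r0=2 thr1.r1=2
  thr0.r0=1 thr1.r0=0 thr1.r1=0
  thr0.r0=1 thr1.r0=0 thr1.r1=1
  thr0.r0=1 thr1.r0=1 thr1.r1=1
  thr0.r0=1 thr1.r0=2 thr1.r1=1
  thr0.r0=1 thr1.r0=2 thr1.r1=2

outcome vector order: (thr0.r0,thr1.r0,thr1.r1)
[SC] allowed = {(0,1,1); (0,2,1); (0,2,2); (1,0,0); (1,0,1); (1,0,2); (1,1,1); (1,2,1); (1,2,2)}
SC∖claimed = {(1,0,2)}

missing: thr0.r0=1 thr1.r0=0 thr1.r1=2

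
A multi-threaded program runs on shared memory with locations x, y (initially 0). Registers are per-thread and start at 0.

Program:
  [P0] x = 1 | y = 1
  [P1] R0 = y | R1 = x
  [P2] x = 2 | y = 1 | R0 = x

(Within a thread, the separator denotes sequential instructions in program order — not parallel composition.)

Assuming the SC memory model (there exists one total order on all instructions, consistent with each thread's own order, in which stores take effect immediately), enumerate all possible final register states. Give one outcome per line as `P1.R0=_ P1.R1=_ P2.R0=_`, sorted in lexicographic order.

P1.R0=0 P1.R1=0 P2.R0=1
P1.R0=0 P1.R1=0 P2.R0=2
P1.R0=0 P1.R1=1 P2.R0=1
P1.R0=0 P1.R1=1 P2.R0=2
P1.R0=0 P1.R1=2 P2.R0=1
P1.R0=0 P1.R1=2 P2.R0=2
P1.R0=1 P1.R1=1 P2.R0=1
P1.R0=1 P1.R1=1 P2.R0=2
P1.R0=1 P1.R1=2 P2.R0=1
P1.R0=1 P1.R1=2 P2.R0=2

outcome vector order: (P1.R0,P1.R1,P2.R0)
|SC outcomes| = 10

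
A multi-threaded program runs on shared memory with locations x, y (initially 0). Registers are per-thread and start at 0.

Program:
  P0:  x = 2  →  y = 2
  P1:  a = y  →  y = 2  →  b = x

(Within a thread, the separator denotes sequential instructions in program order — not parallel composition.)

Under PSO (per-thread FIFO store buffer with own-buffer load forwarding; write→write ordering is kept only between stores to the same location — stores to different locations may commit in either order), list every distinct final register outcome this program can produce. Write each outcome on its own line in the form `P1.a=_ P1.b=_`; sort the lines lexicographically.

outcome vector order: (P1.a,P1.b)
|PSO outcomes| = 4

P1.a=0 P1.b=0
P1.a=0 P1.b=2
P1.a=2 P1.b=0
P1.a=2 P1.b=2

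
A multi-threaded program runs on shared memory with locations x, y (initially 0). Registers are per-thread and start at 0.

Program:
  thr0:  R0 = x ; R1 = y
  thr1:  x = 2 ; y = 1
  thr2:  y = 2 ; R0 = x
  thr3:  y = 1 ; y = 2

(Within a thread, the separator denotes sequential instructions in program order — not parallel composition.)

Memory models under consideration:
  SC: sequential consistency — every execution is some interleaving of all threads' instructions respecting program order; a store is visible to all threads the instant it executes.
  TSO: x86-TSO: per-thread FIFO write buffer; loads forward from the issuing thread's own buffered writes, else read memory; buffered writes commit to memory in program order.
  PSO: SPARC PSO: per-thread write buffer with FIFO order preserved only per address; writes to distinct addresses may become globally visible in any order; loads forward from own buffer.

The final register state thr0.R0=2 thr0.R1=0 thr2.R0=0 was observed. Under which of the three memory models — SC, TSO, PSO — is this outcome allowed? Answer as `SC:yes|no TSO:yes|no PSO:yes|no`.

outcome vector order: (thr0.R0,thr0.R1,thr2.R0)
SC (11): 000, 002, 010, 012, 020, 022, 202, 210, 212, 220, 222
TSO (12): 000, 002, 010, 012, 020, 022, 200, 202, 210, 212, 220, 222
PSO (12): 000, 002, 010, 012, 020, 022, 200, 202, 210, 212, 220, 222
target 200 ∈ {TSO,PSO}

SC:no TSO:yes PSO:yes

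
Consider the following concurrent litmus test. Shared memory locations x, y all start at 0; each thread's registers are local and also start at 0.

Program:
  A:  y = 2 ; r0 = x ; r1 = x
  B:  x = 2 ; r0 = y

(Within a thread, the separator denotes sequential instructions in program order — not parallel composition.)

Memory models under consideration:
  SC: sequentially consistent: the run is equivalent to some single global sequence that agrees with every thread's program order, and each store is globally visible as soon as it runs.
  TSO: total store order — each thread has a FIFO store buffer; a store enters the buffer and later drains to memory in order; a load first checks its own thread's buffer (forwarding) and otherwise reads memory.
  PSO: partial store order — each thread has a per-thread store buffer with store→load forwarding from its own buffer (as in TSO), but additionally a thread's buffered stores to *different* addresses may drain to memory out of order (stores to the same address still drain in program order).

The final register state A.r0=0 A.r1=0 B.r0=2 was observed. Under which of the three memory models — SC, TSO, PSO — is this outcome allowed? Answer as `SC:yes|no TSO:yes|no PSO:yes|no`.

SC:yes TSO:yes PSO:yes

outcome vector order: (A.r0,A.r1,B.r0)
under SC → <0 0 2>, <0 2 2>, <2 2 0>, <2 2 2>
under TSO → <0 0 0>, <0 0 2>, <0 2 0>, <0 2 2>, <2 2 0>, <2 2 2>
under PSO → <0 0 0>, <0 0 2>, <0 2 0>, <0 2 2>, <2 2 0>, <2 2 2>
target <0 0 2> ∈ {SC,TSO,PSO}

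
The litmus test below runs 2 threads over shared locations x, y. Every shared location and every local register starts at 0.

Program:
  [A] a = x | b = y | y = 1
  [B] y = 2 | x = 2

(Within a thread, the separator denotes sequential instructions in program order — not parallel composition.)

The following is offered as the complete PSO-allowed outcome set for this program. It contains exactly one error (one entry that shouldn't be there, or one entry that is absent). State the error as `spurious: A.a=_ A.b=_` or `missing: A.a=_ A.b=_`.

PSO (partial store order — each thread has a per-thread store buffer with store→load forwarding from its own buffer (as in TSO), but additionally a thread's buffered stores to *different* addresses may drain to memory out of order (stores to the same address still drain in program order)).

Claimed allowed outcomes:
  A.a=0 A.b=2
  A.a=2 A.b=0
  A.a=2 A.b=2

missing: A.a=0 A.b=0

outcome vector order: (A.a,A.b)
[PSO] allowed = {<0 0> <0 2> <2 0> <2 2>}
PSO∖claimed = {<0 0>}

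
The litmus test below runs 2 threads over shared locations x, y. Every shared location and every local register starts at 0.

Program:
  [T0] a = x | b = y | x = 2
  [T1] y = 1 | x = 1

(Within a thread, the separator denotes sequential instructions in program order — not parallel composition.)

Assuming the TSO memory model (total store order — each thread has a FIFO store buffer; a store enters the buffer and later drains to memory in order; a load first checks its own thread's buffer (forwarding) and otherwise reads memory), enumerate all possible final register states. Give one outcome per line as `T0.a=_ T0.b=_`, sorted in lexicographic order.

outcome vector order: (T0.a,T0.b)
|TSO outcomes| = 3

T0.a=0 T0.b=0
T0.a=0 T0.b=1
T0.a=1 T0.b=1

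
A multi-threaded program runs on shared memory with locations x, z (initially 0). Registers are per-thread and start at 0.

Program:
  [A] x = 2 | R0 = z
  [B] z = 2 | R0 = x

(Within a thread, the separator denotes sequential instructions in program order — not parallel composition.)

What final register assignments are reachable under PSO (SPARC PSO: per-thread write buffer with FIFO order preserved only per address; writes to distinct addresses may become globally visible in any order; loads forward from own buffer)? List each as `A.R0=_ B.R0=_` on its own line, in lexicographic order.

A.R0=0 B.R0=0
A.R0=0 B.R0=2
A.R0=2 B.R0=0
A.R0=2 B.R0=2

outcome vector order: (A.R0,B.R0)
|PSO outcomes| = 4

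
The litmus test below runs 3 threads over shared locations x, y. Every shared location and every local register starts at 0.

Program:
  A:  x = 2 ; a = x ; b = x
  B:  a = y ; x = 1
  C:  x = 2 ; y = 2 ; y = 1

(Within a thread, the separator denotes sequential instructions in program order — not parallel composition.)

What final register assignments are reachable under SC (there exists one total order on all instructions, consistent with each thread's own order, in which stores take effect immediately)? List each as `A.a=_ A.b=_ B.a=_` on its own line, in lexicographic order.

outcome vector order: (A.a,A.b,B.a)
|SC outcomes| = 10

A.a=1 A.b=1 B.a=0
A.a=1 A.b=1 B.a=1
A.a=1 A.b=1 B.a=2
A.a=1 A.b=2 B.a=0
A.a=2 A.b=1 B.a=0
A.a=2 A.b=1 B.a=1
A.a=2 A.b=1 B.a=2
A.a=2 A.b=2 B.a=0
A.a=2 A.b=2 B.a=1
A.a=2 A.b=2 B.a=2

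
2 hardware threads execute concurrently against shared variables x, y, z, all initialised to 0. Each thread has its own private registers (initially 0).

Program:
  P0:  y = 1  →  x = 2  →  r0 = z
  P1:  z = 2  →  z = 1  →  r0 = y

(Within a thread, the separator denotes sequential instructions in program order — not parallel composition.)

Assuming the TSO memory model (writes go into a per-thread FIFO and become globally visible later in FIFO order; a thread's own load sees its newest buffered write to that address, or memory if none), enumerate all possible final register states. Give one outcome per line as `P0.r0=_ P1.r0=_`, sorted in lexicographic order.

P0.r0=0 P1.r0=0
P0.r0=0 P1.r0=1
P0.r0=1 P1.r0=0
P0.r0=1 P1.r0=1
P0.r0=2 P1.r0=0
P0.r0=2 P1.r0=1

outcome vector order: (P0.r0,P1.r0)
|TSO outcomes| = 6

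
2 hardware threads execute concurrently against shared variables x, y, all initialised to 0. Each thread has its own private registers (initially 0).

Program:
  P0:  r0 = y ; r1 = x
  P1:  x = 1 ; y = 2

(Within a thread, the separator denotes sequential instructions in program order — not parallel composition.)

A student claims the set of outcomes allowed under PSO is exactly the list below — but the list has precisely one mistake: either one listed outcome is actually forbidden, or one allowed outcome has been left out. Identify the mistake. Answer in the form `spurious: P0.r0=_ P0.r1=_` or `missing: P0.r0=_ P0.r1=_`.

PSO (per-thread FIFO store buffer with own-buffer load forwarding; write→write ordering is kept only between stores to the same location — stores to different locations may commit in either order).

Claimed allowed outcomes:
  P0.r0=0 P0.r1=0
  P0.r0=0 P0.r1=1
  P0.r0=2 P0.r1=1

outcome vector order: (P0.r0,P0.r1)
under PSO → <0 0>; <0 1>; <2 0>; <2 1>
PSO∖claimed = {<2 0>}

missing: P0.r0=2 P0.r1=0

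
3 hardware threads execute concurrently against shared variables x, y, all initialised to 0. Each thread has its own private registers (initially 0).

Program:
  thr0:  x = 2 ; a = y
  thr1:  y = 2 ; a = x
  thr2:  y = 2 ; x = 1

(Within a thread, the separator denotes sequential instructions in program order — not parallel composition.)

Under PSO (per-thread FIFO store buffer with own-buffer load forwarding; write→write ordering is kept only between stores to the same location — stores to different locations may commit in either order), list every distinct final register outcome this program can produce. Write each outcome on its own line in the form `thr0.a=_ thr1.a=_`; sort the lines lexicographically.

thr0.a=0 thr1.a=0
thr0.a=0 thr1.a=1
thr0.a=0 thr1.a=2
thr0.a=2 thr1.a=0
thr0.a=2 thr1.a=1
thr0.a=2 thr1.a=2

outcome vector order: (thr0.a,thr1.a)
|PSO outcomes| = 6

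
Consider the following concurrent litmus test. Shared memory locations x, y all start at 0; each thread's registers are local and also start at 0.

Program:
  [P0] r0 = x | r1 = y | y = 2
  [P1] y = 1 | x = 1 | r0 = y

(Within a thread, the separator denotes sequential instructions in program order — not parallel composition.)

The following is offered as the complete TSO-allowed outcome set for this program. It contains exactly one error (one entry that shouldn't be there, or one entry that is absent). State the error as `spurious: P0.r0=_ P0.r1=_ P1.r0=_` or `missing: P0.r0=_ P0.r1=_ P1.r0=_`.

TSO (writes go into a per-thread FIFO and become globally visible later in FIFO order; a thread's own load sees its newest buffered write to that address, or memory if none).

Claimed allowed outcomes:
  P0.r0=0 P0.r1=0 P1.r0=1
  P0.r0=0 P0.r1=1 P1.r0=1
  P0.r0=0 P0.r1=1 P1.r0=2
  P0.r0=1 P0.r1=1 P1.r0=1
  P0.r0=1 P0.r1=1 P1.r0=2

missing: P0.r0=0 P0.r1=0 P1.r0=2

outcome vector order: (P0.r0,P0.r1,P1.r0)
TSO: 6 outcomes — {0/0/1 0/0/2 0/1/1 0/1/2 1/1/1 1/1/2}
TSO∖claimed = {0/0/2}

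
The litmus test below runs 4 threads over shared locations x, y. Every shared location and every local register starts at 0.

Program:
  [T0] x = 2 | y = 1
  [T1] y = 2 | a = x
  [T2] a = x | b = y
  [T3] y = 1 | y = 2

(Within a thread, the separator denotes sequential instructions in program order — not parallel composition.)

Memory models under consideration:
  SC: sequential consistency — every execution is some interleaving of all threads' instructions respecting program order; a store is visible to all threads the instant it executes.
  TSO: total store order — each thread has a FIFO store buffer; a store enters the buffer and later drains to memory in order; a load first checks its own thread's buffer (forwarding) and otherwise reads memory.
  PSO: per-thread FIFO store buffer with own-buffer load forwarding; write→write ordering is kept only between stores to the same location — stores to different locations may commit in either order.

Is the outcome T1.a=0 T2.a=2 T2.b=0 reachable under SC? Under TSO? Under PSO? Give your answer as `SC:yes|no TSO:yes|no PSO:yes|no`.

SC:no TSO:yes PSO:yes

outcome vector order: (T1.a,T2.a,T2.b)
under SC → 0/0/0, 0/0/1, 0/0/2, 0/2/1, 0/2/2, 2/0/0, 2/0/1, 2/0/2, 2/2/0, 2/2/1, 2/2/2
under TSO → 0/0/0, 0/0/1, 0/0/2, 0/2/0, 0/2/1, 0/2/2, 2/0/0, 2/0/1, 2/0/2, 2/2/0, 2/2/1, 2/2/2
under PSO → 0/0/0, 0/0/1, 0/0/2, 0/2/0, 0/2/1, 0/2/2, 2/0/0, 2/0/1, 2/0/2, 2/2/0, 2/2/1, 2/2/2
target 0/2/0 ∈ {TSO,PSO}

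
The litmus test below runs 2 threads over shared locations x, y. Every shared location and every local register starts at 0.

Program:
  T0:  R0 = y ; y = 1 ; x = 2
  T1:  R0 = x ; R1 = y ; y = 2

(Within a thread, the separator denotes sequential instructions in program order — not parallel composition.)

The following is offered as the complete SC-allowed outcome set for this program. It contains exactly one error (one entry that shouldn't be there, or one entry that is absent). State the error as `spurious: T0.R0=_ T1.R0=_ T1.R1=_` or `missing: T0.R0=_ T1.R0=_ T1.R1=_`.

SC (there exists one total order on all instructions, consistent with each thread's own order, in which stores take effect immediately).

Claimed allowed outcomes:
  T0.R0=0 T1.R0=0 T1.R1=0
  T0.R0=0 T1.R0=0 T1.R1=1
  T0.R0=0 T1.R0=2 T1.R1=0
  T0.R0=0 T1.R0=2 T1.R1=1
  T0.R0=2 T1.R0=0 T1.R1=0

outcome vector order: (T0.R0,T1.R0,T1.R1)
SC: 4 outcomes — {(0,0,0) (0,0,1) (0,2,1) (2,0,0)}
claimed∖SC = {(0,2,0)}

spurious: T0.R0=0 T1.R0=2 T1.R1=0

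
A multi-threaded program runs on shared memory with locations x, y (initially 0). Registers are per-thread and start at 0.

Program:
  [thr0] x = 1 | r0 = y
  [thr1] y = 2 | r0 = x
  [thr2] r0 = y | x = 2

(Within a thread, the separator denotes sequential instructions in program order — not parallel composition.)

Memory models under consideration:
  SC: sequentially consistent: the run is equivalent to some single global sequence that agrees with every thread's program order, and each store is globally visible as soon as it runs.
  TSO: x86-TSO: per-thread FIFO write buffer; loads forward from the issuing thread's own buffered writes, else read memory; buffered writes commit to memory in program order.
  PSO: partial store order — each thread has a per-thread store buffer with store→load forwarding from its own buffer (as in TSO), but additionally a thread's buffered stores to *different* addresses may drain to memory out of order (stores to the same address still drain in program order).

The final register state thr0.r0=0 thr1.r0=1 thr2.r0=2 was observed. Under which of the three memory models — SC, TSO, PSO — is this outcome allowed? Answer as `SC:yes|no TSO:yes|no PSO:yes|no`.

SC:yes TSO:yes PSO:yes

outcome vector order: (thr0.r0,thr1.r0,thr2.r0)
SC: 10 outcomes — {(0,1,0), (0,1,2), (0,2,0), (0,2,2), (2,0,0), (2,0,2), (2,1,0), (2,1,2), (2,2,0), (2,2,2)}
TSO: 12 outcomes — {(0,0,0), (0,0,2), (0,1,0), (0,1,2), (0,2,0), (0,2,2), (2,0,0), (2,0,2), (2,1,0), (2,1,2), (2,2,0), (2,2,2)}
PSO: 12 outcomes — {(0,0,0), (0,0,2), (0,1,0), (0,1,2), (0,2,0), (0,2,2), (2,0,0), (2,0,2), (2,1,0), (2,1,2), (2,2,0), (2,2,2)}
target (0,1,2) ∈ {SC,TSO,PSO}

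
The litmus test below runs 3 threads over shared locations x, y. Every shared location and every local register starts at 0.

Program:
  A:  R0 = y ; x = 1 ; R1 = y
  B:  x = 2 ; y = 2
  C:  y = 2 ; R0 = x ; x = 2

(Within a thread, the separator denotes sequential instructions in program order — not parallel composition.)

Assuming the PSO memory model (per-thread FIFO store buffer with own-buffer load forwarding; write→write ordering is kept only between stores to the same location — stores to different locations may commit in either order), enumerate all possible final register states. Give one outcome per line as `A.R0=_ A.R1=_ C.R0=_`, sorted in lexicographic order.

outcome vector order: (A.R0,A.R1,C.R0)
|PSO outcomes| = 9

A.R0=0 A.R1=0 C.R0=0
A.R0=0 A.R1=0 C.R0=1
A.R0=0 A.R1=0 C.R0=2
A.R0=0 A.R1=2 C.R0=0
A.R0=0 A.R1=2 C.R0=1
A.R0=0 A.R1=2 C.R0=2
A.R0=2 A.R1=2 C.R0=0
A.R0=2 A.R1=2 C.R0=1
A.R0=2 A.R1=2 C.R0=2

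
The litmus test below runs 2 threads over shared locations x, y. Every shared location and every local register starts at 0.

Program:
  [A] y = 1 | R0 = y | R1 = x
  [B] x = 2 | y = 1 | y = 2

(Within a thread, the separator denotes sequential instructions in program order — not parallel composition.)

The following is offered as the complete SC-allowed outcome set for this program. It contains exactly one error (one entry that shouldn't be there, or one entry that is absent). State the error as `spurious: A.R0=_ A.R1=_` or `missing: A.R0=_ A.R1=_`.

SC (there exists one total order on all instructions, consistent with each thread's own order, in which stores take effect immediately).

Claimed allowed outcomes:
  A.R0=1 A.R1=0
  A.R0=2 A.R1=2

outcome vector order: (A.R0,A.R1)
[SC] allowed = {1/0 1/2 2/2}
SC∖claimed = {1/2}

missing: A.R0=1 A.R1=2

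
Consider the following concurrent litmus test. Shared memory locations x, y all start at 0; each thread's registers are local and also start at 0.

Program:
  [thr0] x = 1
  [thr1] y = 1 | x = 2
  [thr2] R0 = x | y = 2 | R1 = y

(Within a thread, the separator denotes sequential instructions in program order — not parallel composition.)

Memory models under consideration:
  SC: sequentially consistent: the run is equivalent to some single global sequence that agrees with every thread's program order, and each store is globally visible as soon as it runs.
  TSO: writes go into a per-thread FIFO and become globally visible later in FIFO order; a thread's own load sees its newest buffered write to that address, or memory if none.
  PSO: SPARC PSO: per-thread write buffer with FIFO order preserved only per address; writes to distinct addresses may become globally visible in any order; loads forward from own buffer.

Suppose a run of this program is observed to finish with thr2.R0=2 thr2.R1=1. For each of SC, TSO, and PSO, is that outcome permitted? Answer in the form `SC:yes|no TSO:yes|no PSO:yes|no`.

SC:no TSO:no PSO:yes

outcome vector order: (thr2.R0,thr2.R1)
SC (5): (0,1); (0,2); (1,1); (1,2); (2,2)
TSO (5): (0,1); (0,2); (1,1); (1,2); (2,2)
PSO (6): (0,1); (0,2); (1,1); (1,2); (2,1); (2,2)
target (2,1) ∈ {PSO}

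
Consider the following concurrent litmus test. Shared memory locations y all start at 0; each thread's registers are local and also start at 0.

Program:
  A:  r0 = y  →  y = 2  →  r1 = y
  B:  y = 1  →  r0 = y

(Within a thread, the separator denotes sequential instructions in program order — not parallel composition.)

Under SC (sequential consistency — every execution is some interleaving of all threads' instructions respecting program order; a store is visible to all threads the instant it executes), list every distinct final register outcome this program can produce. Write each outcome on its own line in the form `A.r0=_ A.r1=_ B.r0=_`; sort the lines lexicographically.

A.r0=0 A.r1=1 B.r0=1
A.r0=0 A.r1=2 B.r0=1
A.r0=0 A.r1=2 B.r0=2
A.r0=1 A.r1=2 B.r0=1
A.r0=1 A.r1=2 B.r0=2

outcome vector order: (A.r0,A.r1,B.r0)
|SC outcomes| = 5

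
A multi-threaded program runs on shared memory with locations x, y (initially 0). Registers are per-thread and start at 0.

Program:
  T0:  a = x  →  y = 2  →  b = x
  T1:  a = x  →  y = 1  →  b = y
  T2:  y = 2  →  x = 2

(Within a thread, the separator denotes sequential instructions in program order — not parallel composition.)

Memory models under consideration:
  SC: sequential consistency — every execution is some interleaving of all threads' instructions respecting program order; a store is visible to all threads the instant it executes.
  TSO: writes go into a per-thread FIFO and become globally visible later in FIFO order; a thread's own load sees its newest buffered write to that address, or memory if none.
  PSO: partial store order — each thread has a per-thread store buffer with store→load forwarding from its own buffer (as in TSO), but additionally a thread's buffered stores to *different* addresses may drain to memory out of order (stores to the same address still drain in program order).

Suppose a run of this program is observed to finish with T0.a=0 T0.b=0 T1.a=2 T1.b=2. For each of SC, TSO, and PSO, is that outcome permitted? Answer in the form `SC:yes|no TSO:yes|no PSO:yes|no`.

SC:no TSO:yes PSO:yes

outcome vector order: (T0.a,T0.b,T1.a,T1.b)
[SC] allowed = {0001; 0002; 0021; 0201; 0202; 0221; 0222; 2201; 2202; 2221; 2222}
[TSO] allowed = {0001; 0002; 0021; 0022; 0201; 0202; 0221; 0222; 2201; 2202; 2221; 2222}
[PSO] allowed = {0001; 0002; 0021; 0022; 0201; 0202; 0221; 0222; 2201; 2202; 2221; 2222}
target 0022 ∈ {TSO,PSO}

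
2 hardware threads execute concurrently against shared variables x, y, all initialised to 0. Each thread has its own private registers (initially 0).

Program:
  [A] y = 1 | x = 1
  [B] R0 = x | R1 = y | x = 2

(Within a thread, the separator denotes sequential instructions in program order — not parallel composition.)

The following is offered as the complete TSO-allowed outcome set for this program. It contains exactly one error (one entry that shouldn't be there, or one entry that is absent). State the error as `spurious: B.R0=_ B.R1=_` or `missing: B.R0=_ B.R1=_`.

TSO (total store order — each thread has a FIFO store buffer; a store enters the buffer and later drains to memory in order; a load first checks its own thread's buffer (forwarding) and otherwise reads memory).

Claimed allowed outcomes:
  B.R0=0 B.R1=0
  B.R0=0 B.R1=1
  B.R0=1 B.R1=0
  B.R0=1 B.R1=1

outcome vector order: (B.R0,B.R1)
[TSO] allowed = {00 01 11}
claimed∖TSO = {10}

spurious: B.R0=1 B.R1=0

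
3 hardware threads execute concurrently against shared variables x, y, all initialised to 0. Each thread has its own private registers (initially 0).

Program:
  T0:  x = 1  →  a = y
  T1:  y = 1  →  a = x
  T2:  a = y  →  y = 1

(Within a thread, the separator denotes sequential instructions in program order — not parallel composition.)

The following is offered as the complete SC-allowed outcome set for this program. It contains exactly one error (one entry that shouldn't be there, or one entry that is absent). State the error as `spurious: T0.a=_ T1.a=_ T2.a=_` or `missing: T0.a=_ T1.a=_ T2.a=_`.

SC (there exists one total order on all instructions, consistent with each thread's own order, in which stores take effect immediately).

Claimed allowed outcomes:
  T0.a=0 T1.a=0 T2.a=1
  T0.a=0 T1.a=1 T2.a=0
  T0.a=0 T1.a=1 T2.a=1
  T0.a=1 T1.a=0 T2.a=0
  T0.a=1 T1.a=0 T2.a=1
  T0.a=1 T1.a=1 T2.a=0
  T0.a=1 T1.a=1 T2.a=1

outcome vector order: (T0.a,T1.a,T2.a)
under SC → 010; 011; 100; 101; 110; 111
claimed∖SC = {001}

spurious: T0.a=0 T1.a=0 T2.a=1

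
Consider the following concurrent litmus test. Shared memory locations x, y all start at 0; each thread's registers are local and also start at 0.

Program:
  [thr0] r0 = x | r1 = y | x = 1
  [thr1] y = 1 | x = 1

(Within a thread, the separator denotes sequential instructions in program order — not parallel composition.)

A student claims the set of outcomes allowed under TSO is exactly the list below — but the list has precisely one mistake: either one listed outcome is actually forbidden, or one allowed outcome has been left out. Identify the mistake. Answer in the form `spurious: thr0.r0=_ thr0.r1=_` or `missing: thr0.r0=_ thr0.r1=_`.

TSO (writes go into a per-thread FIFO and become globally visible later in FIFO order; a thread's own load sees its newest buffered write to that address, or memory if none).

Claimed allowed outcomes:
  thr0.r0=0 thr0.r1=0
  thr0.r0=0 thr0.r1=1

outcome vector order: (thr0.r0,thr0.r1)
under TSO → <0 0> <0 1> <1 1>
TSO∖claimed = {<1 1>}

missing: thr0.r0=1 thr0.r1=1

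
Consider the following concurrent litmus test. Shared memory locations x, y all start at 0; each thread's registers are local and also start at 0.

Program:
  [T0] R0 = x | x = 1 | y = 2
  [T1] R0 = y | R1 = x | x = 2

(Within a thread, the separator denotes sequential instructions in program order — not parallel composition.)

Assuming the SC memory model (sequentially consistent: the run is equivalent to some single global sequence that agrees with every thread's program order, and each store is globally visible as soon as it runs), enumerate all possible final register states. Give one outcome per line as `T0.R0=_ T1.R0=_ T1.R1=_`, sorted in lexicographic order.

outcome vector order: (T0.R0,T1.R0,T1.R1)
|SC outcomes| = 4

T0.R0=0 T1.R0=0 T1.R1=0
T0.R0=0 T1.R0=0 T1.R1=1
T0.R0=0 T1.R0=2 T1.R1=1
T0.R0=2 T1.R0=0 T1.R1=0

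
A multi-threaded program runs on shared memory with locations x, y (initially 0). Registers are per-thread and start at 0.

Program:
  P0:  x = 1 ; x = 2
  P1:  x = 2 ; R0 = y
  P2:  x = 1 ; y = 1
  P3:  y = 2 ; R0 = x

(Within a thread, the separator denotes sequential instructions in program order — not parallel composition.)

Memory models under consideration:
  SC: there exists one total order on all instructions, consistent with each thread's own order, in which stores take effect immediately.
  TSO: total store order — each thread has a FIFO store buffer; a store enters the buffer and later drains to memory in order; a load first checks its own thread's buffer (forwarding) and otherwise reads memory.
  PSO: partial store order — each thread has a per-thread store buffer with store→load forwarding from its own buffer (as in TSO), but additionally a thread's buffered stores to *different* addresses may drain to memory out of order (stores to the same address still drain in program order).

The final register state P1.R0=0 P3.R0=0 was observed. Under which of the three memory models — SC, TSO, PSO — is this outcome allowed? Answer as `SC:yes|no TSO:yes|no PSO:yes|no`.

SC:no TSO:yes PSO:yes

outcome vector order: (P1.R0,P3.R0)
under SC → <0 1> <0 2> <1 0> <1 1> <1 2> <2 0> <2 1> <2 2>
under TSO → <0 0> <0 1> <0 2> <1 0> <1 1> <1 2> <2 0> <2 1> <2 2>
under PSO → <0 0> <0 1> <0 2> <1 0> <1 1> <1 2> <2 0> <2 1> <2 2>
target <0 0> ∈ {TSO,PSO}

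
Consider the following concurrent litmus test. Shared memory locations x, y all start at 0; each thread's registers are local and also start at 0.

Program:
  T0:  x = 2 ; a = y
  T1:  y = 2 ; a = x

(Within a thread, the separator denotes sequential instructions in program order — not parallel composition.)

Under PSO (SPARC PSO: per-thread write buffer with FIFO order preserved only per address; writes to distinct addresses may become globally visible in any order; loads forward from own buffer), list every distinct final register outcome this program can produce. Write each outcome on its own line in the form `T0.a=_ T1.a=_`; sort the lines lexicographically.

outcome vector order: (T0.a,T1.a)
|PSO outcomes| = 4

T0.a=0 T1.a=0
T0.a=0 T1.a=2
T0.a=2 T1.a=0
T0.a=2 T1.a=2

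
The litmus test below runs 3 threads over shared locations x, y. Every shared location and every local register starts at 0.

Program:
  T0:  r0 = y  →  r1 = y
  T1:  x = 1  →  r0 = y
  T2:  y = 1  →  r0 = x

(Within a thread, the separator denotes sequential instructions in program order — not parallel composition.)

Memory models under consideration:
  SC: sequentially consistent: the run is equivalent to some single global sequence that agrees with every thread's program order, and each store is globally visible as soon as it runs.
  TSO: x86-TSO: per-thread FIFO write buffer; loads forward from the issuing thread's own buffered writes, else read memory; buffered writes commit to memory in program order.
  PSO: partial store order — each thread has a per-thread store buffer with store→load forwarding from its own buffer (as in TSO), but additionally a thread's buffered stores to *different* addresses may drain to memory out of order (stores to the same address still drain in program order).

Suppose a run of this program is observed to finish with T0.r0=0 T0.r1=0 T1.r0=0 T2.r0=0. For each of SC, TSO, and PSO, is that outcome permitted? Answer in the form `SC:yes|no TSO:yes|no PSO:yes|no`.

SC:no TSO:yes PSO:yes

outcome vector order: (T0.r0,T0.r1,T1.r0,T2.r0)
under SC → 0001 0010 0011 0101 0110 0111 1101 1110 1111
under TSO → 0000 0001 0010 0011 0100 0101 0110 0111 1100 1101 1110 1111
under PSO → 0000 0001 0010 0011 0100 0101 0110 0111 1100 1101 1110 1111
target 0000 ∈ {TSO,PSO}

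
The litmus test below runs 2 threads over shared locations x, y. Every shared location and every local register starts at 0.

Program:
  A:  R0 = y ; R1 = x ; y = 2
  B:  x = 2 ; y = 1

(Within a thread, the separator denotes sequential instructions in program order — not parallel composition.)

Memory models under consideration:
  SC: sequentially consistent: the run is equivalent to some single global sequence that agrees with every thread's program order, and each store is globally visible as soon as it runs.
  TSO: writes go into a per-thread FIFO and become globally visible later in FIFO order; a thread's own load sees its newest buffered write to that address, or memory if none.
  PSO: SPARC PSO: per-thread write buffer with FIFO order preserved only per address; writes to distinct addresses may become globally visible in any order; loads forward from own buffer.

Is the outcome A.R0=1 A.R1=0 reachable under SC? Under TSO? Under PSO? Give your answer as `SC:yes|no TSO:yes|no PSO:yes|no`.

SC:no TSO:no PSO:yes

outcome vector order: (A.R0,A.R1)
[SC] allowed = {(0,0); (0,2); (1,2)}
[TSO] allowed = {(0,0); (0,2); (1,2)}
[PSO] allowed = {(0,0); (0,2); (1,0); (1,2)}
target (1,0) ∈ {PSO}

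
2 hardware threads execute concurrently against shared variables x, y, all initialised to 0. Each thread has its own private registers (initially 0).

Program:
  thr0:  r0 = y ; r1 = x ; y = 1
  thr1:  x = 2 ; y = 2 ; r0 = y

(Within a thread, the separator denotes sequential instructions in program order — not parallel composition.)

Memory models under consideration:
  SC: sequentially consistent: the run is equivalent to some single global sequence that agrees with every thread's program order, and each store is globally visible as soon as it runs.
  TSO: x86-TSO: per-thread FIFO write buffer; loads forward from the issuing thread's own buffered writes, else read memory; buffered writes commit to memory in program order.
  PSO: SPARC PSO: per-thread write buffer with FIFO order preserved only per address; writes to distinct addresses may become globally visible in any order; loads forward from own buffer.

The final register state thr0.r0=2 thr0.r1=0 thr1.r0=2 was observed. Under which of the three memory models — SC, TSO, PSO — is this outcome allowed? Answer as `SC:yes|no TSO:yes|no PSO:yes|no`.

outcome vector order: (thr0.r0,thr0.r1,thr1.r0)
SC (6): <0 0 1>; <0 0 2>; <0 2 1>; <0 2 2>; <2 2 1>; <2 2 2>
TSO (6): <0 0 1>; <0 0 2>; <0 2 1>; <0 2 2>; <2 2 1>; <2 2 2>
PSO (8): <0 0 1>; <0 0 2>; <0 2 1>; <0 2 2>; <2 0 1>; <2 0 2>; <2 2 1>; <2 2 2>
target <2 0 2> ∈ {PSO}

SC:no TSO:no PSO:yes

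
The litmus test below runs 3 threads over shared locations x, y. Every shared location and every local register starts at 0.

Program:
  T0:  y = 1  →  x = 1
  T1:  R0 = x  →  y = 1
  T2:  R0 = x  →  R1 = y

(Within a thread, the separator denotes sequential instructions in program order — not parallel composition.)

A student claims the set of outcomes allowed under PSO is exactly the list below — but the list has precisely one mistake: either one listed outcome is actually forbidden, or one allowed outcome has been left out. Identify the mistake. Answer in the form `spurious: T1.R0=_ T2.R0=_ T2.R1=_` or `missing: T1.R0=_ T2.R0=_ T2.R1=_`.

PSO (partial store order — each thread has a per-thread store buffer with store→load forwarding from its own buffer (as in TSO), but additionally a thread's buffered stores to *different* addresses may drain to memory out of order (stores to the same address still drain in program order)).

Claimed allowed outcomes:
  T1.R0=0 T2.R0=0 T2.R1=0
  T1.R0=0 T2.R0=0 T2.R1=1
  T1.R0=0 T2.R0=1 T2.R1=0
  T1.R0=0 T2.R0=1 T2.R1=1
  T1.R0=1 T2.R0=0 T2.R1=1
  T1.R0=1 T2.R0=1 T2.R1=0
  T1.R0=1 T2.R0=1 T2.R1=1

missing: T1.R0=1 T2.R0=0 T2.R1=0

outcome vector order: (T1.R0,T2.R0,T2.R1)
PSO: 8 outcomes — {<0 0 0>, <0 0 1>, <0 1 0>, <0 1 1>, <1 0 0>, <1 0 1>, <1 1 0>, <1 1 1>}
PSO∖claimed = {<1 0 0>}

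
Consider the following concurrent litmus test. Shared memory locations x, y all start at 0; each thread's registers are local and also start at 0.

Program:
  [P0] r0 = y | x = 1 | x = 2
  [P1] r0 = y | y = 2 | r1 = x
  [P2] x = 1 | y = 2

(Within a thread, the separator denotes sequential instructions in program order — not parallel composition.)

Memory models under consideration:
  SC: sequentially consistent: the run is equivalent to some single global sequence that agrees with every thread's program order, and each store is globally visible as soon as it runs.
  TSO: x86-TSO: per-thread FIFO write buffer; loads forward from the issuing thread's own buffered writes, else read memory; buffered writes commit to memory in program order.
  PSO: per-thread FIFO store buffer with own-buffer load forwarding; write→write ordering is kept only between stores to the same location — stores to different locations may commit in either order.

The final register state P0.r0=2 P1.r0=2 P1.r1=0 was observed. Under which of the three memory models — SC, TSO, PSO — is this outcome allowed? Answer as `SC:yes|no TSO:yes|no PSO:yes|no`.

outcome vector order: (P0.r0,P1.r0,P1.r1)
under SC → 000; 001; 002; 021; 022; 200; 201; 202; 221; 222
under TSO → 000; 001; 002; 021; 022; 200; 201; 202; 221; 222
under PSO → 000; 001; 002; 020; 021; 022; 200; 201; 202; 220; 221; 222
target 220 ∈ {PSO}

SC:no TSO:no PSO:yes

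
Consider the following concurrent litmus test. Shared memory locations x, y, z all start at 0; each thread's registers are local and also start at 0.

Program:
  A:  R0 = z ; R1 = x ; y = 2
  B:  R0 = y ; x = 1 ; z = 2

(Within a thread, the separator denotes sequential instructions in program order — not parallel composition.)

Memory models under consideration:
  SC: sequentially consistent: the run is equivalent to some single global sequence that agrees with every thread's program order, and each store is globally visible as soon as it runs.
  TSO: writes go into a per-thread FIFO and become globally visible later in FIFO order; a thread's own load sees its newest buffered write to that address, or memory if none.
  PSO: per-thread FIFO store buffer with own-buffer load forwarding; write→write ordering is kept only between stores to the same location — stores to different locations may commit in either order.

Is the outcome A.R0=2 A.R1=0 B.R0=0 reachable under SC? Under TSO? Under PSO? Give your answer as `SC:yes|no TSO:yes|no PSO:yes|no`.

outcome vector order: (A.R0,A.R1,B.R0)
SC: 4 outcomes — {<0 0 0>; <0 0 2>; <0 1 0>; <2 1 0>}
TSO: 4 outcomes — {<0 0 0>; <0 0 2>; <0 1 0>; <2 1 0>}
PSO: 5 outcomes — {<0 0 0>; <0 0 2>; <0 1 0>; <2 0 0>; <2 1 0>}
target <2 0 0> ∈ {PSO}

SC:no TSO:no PSO:yes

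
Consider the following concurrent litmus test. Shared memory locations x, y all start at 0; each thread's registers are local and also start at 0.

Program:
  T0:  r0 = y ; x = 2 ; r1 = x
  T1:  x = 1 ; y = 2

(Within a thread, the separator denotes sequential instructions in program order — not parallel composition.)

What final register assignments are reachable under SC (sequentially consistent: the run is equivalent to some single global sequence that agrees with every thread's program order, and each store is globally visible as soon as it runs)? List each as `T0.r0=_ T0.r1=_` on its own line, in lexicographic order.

outcome vector order: (T0.r0,T0.r1)
|SC outcomes| = 3

T0.r0=0 T0.r1=1
T0.r0=0 T0.r1=2
T0.r0=2 T0.r1=2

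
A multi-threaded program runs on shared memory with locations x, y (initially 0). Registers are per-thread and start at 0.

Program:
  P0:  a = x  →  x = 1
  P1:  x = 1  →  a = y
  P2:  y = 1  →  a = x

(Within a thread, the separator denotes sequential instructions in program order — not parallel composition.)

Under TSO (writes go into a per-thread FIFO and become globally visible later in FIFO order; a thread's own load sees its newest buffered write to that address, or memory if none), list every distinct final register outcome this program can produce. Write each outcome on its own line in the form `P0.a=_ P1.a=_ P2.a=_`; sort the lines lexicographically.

outcome vector order: (P0.a,P1.a,P2.a)
|TSO outcomes| = 8

P0.a=0 P1.a=0 P2.a=0
P0.a=0 P1.a=0 P2.a=1
P0.a=0 P1.a=1 P2.a=0
P0.a=0 P1.a=1 P2.a=1
P0.a=1 P1.a=0 P2.a=0
P0.a=1 P1.a=0 P2.a=1
P0.a=1 P1.a=1 P2.a=0
P0.a=1 P1.a=1 P2.a=1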